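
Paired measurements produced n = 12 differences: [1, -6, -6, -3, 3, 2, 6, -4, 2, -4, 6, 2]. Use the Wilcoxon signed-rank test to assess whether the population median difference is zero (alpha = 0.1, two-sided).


Step 1: Drop any zero differences (none here) and take |d_i|.
|d| = [1, 6, 6, 3, 3, 2, 6, 4, 2, 4, 6, 2]
Step 2: Midrank |d_i| (ties get averaged ranks).
ranks: |1|->1, |6|->10.5, |6|->10.5, |3|->5.5, |3|->5.5, |2|->3, |6|->10.5, |4|->7.5, |2|->3, |4|->7.5, |6|->10.5, |2|->3
Step 3: Attach original signs; sum ranks with positive sign and with negative sign.
W+ = 1 + 5.5 + 3 + 10.5 + 3 + 10.5 + 3 = 36.5
W- = 10.5 + 10.5 + 5.5 + 7.5 + 7.5 = 41.5
(Check: W+ + W- = 78 should equal n(n+1)/2 = 78.)
Step 4: Test statistic W = min(W+, W-) = 36.5.
Step 5: Ties in |d|, so use the tie-corrected normal approximation.
        E[W] = n(n+1)/4 = 12*13/4 = 39.
        Tie groups: |d|=2 (t=3), |d|=3 (t=2), |d|=4 (t=2), |d|=6 (t=4); sum(t^3 - t) = 96.
        Var[W] = n(n+1)(2n+1)/24 - sum(t^3-t)/48 = 3900/24 - 96/48 = 160.5.
        z = (W - E[W]) / sqrt(Var[W]) = (36.5 - 39) / 12.6689 = -0.1973.
        Two-sided p = 2*Phi(z) = 0.843566.
Step 6: alpha = 0.1. fail to reject H0.

W+ = 36.5, W- = 41.5, W = min = 36.5, p = 0.843566, fail to reject H0.


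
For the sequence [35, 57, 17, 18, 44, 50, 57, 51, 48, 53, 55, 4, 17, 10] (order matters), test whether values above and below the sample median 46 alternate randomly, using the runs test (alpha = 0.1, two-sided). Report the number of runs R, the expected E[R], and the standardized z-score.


Step 1: Compute median = 46; label A = above, B = below.
Labels in order: BABBBAAAAAABBB  (n_A = 7, n_B = 7)
Step 2: Count runs R = 5.
Step 3: Under H0 (random ordering), E[R] = 2*n_A*n_B/(n_A+n_B) + 1 = 2*7*7/14 + 1 = 8.0000.
        Var[R] = 2*n_A*n_B*(2*n_A*n_B - n_A - n_B) / ((n_A+n_B)^2 * (n_A+n_B-1)) = 8232/2548 = 3.2308.
        SD[R] = 1.7974.
Step 4: Continuity-corrected z = (R + 0.5 - E[R]) / SD[R] = (5 + 0.5 - 8.0000) / 1.7974 = -1.3909.
Step 5: Two-sided p-value via normal approximation = 2*(1 - Phi(|z|)) = 0.164264.
Step 6: alpha = 0.1. fail to reject H0.

R = 5, z = -1.3909, p = 0.164264, fail to reject H0.


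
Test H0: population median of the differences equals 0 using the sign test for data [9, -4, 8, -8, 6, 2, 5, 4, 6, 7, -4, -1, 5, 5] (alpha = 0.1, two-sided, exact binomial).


Step 1: Discard zero differences. Original n = 14; n_eff = number of nonzero differences = 14.
Nonzero differences (with sign): +9, -4, +8, -8, +6, +2, +5, +4, +6, +7, -4, -1, +5, +5
Step 2: Count signs: positive = 10, negative = 4.
Step 3: Under H0: P(positive) = 0.5, so the number of positives S ~ Bin(14, 0.5).
Step 4: Two-sided exact p-value = sum of Bin(14,0.5) probabilities at or below the observed probability = 0.179565.
Step 5: alpha = 0.1. fail to reject H0.

n_eff = 14, pos = 10, neg = 4, p = 0.179565, fail to reject H0.


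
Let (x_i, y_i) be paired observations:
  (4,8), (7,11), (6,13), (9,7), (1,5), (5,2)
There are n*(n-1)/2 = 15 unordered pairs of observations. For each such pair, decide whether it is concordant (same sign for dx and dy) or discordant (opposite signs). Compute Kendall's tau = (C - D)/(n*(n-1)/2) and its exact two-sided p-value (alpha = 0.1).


Step 1: Enumerate the 15 unordered pairs (i,j) with i<j and classify each by sign(x_j-x_i) * sign(y_j-y_i).
  (1,2):dx=+3,dy=+3->C; (1,3):dx=+2,dy=+5->C; (1,4):dx=+5,dy=-1->D; (1,5):dx=-3,dy=-3->C
  (1,6):dx=+1,dy=-6->D; (2,3):dx=-1,dy=+2->D; (2,4):dx=+2,dy=-4->D; (2,5):dx=-6,dy=-6->C
  (2,6):dx=-2,dy=-9->C; (3,4):dx=+3,dy=-6->D; (3,5):dx=-5,dy=-8->C; (3,6):dx=-1,dy=-11->C
  (4,5):dx=-8,dy=-2->C; (4,6):dx=-4,dy=-5->C; (5,6):dx=+4,dy=-3->D
Step 2: C = 9, D = 6, total pairs = 15.
Step 3: tau = (C - D)/(n(n-1)/2) = (9 - 6)/15 = 0.200000.
Step 4: Exact two-sided p-value (enumerate n! = 720 permutations of y under H0): p = 0.719444.
Step 5: alpha = 0.1. fail to reject H0.

tau_b = 0.2000 (C=9, D=6), p = 0.719444, fail to reject H0.


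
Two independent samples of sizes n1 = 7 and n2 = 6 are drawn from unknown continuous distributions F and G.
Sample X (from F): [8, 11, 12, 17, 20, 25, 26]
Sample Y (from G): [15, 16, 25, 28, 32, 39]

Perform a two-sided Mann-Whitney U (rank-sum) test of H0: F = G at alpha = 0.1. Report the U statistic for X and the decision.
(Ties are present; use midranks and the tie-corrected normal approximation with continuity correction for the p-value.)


Step 1: Combine and sort all 13 observations; assign midranks.
sorted (value, group): (8,X), (11,X), (12,X), (15,Y), (16,Y), (17,X), (20,X), (25,X), (25,Y), (26,X), (28,Y), (32,Y), (39,Y)
ranks: 8->1, 11->2, 12->3, 15->4, 16->5, 17->6, 20->7, 25->8.5, 25->8.5, 26->10, 28->11, 32->12, 39->13
Step 2: Rank sum for X: R1 = 1 + 2 + 3 + 6 + 7 + 8.5 + 10 = 37.5.
Step 3: U_X = R1 - n1(n1+1)/2 = 37.5 - 7*8/2 = 37.5 - 28 = 9.5.
       U_Y = n1*n2 - U_X = 42 - 9.5 = 32.5.
Step 4: Ties are present, so use the tie-corrected normal approximation (with continuity correction) for the p-value.
Step 5: p-value = 0.115582; compare to alpha = 0.1. fail to reject H0.

U_X = 9.5, p = 0.115582, fail to reject H0 at alpha = 0.1.


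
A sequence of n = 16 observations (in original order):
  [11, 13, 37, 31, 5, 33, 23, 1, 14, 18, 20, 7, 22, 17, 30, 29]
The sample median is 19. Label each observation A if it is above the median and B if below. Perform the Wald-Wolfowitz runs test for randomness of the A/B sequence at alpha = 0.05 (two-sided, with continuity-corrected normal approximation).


Step 1: Compute median = 19; label A = above, B = below.
Labels in order: BBAABAABBBABABAA  (n_A = 8, n_B = 8)
Step 2: Count runs R = 10.
Step 3: Under H0 (random ordering), E[R] = 2*n_A*n_B/(n_A+n_B) + 1 = 2*8*8/16 + 1 = 9.0000.
        Var[R] = 2*n_A*n_B*(2*n_A*n_B - n_A - n_B) / ((n_A+n_B)^2 * (n_A+n_B-1)) = 14336/3840 = 3.7333.
        SD[R] = 1.9322.
Step 4: Continuity-corrected z = (R - 0.5 - E[R]) / SD[R] = (10 - 0.5 - 9.0000) / 1.9322 = 0.2588.
Step 5: Two-sided p-value via normal approximation = 2*(1 - Phi(|z|)) = 0.795809.
Step 6: alpha = 0.05. fail to reject H0.

R = 10, z = 0.2588, p = 0.795809, fail to reject H0.


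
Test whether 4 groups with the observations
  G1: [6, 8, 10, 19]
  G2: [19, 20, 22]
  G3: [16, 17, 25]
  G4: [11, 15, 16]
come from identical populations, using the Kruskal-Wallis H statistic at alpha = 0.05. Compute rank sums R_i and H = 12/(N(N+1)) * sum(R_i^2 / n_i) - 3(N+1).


Step 1: Combine all N = 13 observations and assign midranks.
sorted (value, group, rank): (6,G1,1), (8,G1,2), (10,G1,3), (11,G4,4), (15,G4,5), (16,G3,6.5), (16,G4,6.5), (17,G3,8), (19,G1,9.5), (19,G2,9.5), (20,G2,11), (22,G2,12), (25,G3,13)
Step 2: Sum ranks within each group.
R_1 = 15.5 (n_1 = 4)
R_2 = 32.5 (n_2 = 3)
R_3 = 27.5 (n_3 = 3)
R_4 = 15.5 (n_4 = 3)
Step 3: H = 12/(N(N+1)) * sum(R_i^2/n_i) - 3(N+1)
     = 12/(13*14) * (15.5^2/4 + 32.5^2/3 + 27.5^2/3 + 15.5^2/3) - 3*14
     = 0.065934 * 744.312 - 42
     = 7.075549.
Step 4: Ties present; correction factor C = 1 - 12/(13^3 - 13) = 0.994505. Corrected H = 7.075549 / 0.994505 = 7.114641.
Step 5: Under H0, H ~ chi^2(3); p-value = 0.068332.
Step 6: alpha = 0.05. fail to reject H0.

H = 7.1146, df = 3, p = 0.068332, fail to reject H0.


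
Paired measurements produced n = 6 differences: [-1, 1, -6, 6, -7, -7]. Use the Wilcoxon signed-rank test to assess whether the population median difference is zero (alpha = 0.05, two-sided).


Step 1: Drop any zero differences (none here) and take |d_i|.
|d| = [1, 1, 6, 6, 7, 7]
Step 2: Midrank |d_i| (ties get averaged ranks).
ranks: |1|->1.5, |1|->1.5, |6|->3.5, |6|->3.5, |7|->5.5, |7|->5.5
Step 3: Attach original signs; sum ranks with positive sign and with negative sign.
W+ = 1.5 + 3.5 = 5
W- = 1.5 + 3.5 + 5.5 + 5.5 = 16
(Check: W+ + W- = 21 should equal n(n+1)/2 = 21.)
Step 4: Test statistic W = min(W+, W-) = 5.
Step 5: Ties in |d|, so use the tie-corrected normal approximation.
        E[W] = n(n+1)/4 = 6*7/4 = 10.5.
        Tie groups: |d|=1 (t=2), |d|=6 (t=2), |d|=7 (t=2); sum(t^3 - t) = 18.
        Var[W] = n(n+1)(2n+1)/24 - sum(t^3-t)/48 = 546/24 - 18/48 = 22.375.
        z = (W - E[W]) / sqrt(Var[W]) = (5 - 10.5) / 4.7302 = -1.1627.
        Two-sided p = 2*Phi(z) = 0.244937.
Step 6: alpha = 0.05. fail to reject H0.

W+ = 5, W- = 16, W = min = 5, p = 0.244937, fail to reject H0.


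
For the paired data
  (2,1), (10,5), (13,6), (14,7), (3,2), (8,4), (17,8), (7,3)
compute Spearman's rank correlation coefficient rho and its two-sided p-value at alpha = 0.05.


Step 1: Rank x and y separately (midranks; no ties here).
rank(x): 2->1, 10->5, 13->6, 14->7, 3->2, 8->4, 17->8, 7->3
rank(y): 1->1, 5->5, 6->6, 7->7, 2->2, 4->4, 8->8, 3->3
Step 2: d_i = R_x(i) - R_y(i); compute d_i^2.
  (1-1)^2=0, (5-5)^2=0, (6-6)^2=0, (7-7)^2=0, (2-2)^2=0, (4-4)^2=0, (8-8)^2=0, (3-3)^2=0
sum(d^2) = 0.
Step 3: rho = 1 - 6*0 / (8*(8^2 - 1)) = 1 - 0/504 = 1.000000.
Step 5: Two-sided p-value from the t-distribution with 6 df = 0.000000.
Step 6: alpha = 0.05. reject H0.

rho = 1.0000, p = 0.000000, reject H0 at alpha = 0.05.


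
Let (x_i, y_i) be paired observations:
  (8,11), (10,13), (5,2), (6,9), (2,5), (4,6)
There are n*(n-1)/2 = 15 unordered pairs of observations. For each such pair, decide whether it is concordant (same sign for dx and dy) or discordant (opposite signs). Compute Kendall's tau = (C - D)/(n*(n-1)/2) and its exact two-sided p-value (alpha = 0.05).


Step 1: Enumerate the 15 unordered pairs (i,j) with i<j and classify each by sign(x_j-x_i) * sign(y_j-y_i).
  (1,2):dx=+2,dy=+2->C; (1,3):dx=-3,dy=-9->C; (1,4):dx=-2,dy=-2->C; (1,5):dx=-6,dy=-6->C
  (1,6):dx=-4,dy=-5->C; (2,3):dx=-5,dy=-11->C; (2,4):dx=-4,dy=-4->C; (2,5):dx=-8,dy=-8->C
  (2,6):dx=-6,dy=-7->C; (3,4):dx=+1,dy=+7->C; (3,5):dx=-3,dy=+3->D; (3,6):dx=-1,dy=+4->D
  (4,5):dx=-4,dy=-4->C; (4,6):dx=-2,dy=-3->C; (5,6):dx=+2,dy=+1->C
Step 2: C = 13, D = 2, total pairs = 15.
Step 3: tau = (C - D)/(n(n-1)/2) = (13 - 2)/15 = 0.733333.
Step 4: Exact two-sided p-value (enumerate n! = 720 permutations of y under H0): p = 0.055556.
Step 5: alpha = 0.05. fail to reject H0.

tau_b = 0.7333 (C=13, D=2), p = 0.055556, fail to reject H0.


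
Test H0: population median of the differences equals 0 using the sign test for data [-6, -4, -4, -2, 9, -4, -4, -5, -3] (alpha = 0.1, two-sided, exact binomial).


Step 1: Discard zero differences. Original n = 9; n_eff = number of nonzero differences = 9.
Nonzero differences (with sign): -6, -4, -4, -2, +9, -4, -4, -5, -3
Step 2: Count signs: positive = 1, negative = 8.
Step 3: Under H0: P(positive) = 0.5, so the number of positives S ~ Bin(9, 0.5).
Step 4: Two-sided exact p-value = sum of Bin(9,0.5) probabilities at or below the observed probability = 0.039062.
Step 5: alpha = 0.1. reject H0.

n_eff = 9, pos = 1, neg = 8, p = 0.039062, reject H0.


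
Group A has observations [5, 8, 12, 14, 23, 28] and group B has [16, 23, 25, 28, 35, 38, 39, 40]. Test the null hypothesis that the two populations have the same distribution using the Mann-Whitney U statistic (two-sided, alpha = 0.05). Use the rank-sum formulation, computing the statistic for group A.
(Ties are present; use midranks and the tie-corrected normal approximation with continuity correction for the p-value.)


Step 1: Combine and sort all 14 observations; assign midranks.
sorted (value, group): (5,X), (8,X), (12,X), (14,X), (16,Y), (23,X), (23,Y), (25,Y), (28,X), (28,Y), (35,Y), (38,Y), (39,Y), (40,Y)
ranks: 5->1, 8->2, 12->3, 14->4, 16->5, 23->6.5, 23->6.5, 25->8, 28->9.5, 28->9.5, 35->11, 38->12, 39->13, 40->14
Step 2: Rank sum for X: R1 = 1 + 2 + 3 + 4 + 6.5 + 9.5 = 26.
Step 3: U_X = R1 - n1(n1+1)/2 = 26 - 6*7/2 = 26 - 21 = 5.
       U_Y = n1*n2 - U_X = 48 - 5 = 43.
Step 4: Ties are present, so use the tie-corrected normal approximation (with continuity correction) for the p-value.
Step 5: p-value = 0.016684; compare to alpha = 0.05. reject H0.

U_X = 5, p = 0.016684, reject H0 at alpha = 0.05.


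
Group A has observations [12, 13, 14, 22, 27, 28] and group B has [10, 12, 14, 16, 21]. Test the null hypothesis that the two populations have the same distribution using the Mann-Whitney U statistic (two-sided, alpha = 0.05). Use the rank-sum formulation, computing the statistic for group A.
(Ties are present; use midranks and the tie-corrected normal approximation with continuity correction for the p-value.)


Step 1: Combine and sort all 11 observations; assign midranks.
sorted (value, group): (10,Y), (12,X), (12,Y), (13,X), (14,X), (14,Y), (16,Y), (21,Y), (22,X), (27,X), (28,X)
ranks: 10->1, 12->2.5, 12->2.5, 13->4, 14->5.5, 14->5.5, 16->7, 21->8, 22->9, 27->10, 28->11
Step 2: Rank sum for X: R1 = 2.5 + 4 + 5.5 + 9 + 10 + 11 = 42.
Step 3: U_X = R1 - n1(n1+1)/2 = 42 - 6*7/2 = 42 - 21 = 21.
       U_Y = n1*n2 - U_X = 30 - 21 = 9.
Step 4: Ties are present, so use the tie-corrected normal approximation (with continuity correction) for the p-value.
Step 5: p-value = 0.313093; compare to alpha = 0.05. fail to reject H0.

U_X = 21, p = 0.313093, fail to reject H0 at alpha = 0.05.


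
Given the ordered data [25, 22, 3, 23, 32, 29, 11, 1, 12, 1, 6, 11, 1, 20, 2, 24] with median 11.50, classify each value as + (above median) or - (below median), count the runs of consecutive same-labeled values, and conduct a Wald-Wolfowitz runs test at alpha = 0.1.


Step 1: Compute median = 11.50; label A = above, B = below.
Labels in order: AABAAABBABBBBABA  (n_A = 8, n_B = 8)
Step 2: Count runs R = 9.
Step 3: Under H0 (random ordering), E[R] = 2*n_A*n_B/(n_A+n_B) + 1 = 2*8*8/16 + 1 = 9.0000.
        Var[R] = 2*n_A*n_B*(2*n_A*n_B - n_A - n_B) / ((n_A+n_B)^2 * (n_A+n_B-1)) = 14336/3840 = 3.7333.
        SD[R] = 1.9322.
Step 4: R = E[R], so z = 0 with no continuity correction.
Step 5: Two-sided p-value via normal approximation = 2*(1 - Phi(|z|)) = 1.000000.
Step 6: alpha = 0.1. fail to reject H0.

R = 9, z = 0.0000, p = 1.000000, fail to reject H0.


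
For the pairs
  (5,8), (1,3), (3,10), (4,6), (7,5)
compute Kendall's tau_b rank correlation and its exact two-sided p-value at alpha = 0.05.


Step 1: Enumerate the 10 unordered pairs (i,j) with i<j and classify each by sign(x_j-x_i) * sign(y_j-y_i).
  (1,2):dx=-4,dy=-5->C; (1,3):dx=-2,dy=+2->D; (1,4):dx=-1,dy=-2->C; (1,5):dx=+2,dy=-3->D
  (2,3):dx=+2,dy=+7->C; (2,4):dx=+3,dy=+3->C; (2,5):dx=+6,dy=+2->C; (3,4):dx=+1,dy=-4->D
  (3,5):dx=+4,dy=-5->D; (4,5):dx=+3,dy=-1->D
Step 2: C = 5, D = 5, total pairs = 10.
Step 3: tau = (C - D)/(n(n-1)/2) = (5 - 5)/10 = 0.000000.
Step 4: Exact two-sided p-value (enumerate n! = 120 permutations of y under H0): p = 1.000000.
Step 5: alpha = 0.05. fail to reject H0.

tau_b = 0.0000 (C=5, D=5), p = 1.000000, fail to reject H0.


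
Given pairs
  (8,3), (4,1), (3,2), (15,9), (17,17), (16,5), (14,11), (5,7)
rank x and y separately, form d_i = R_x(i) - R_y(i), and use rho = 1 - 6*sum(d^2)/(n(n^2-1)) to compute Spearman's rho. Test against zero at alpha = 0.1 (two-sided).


Step 1: Rank x and y separately (midranks; no ties here).
rank(x): 8->4, 4->2, 3->1, 15->6, 17->8, 16->7, 14->5, 5->3
rank(y): 3->3, 1->1, 2->2, 9->6, 17->8, 5->4, 11->7, 7->5
Step 2: d_i = R_x(i) - R_y(i); compute d_i^2.
  (4-3)^2=1, (2-1)^2=1, (1-2)^2=1, (6-6)^2=0, (8-8)^2=0, (7-4)^2=9, (5-7)^2=4, (3-5)^2=4
sum(d^2) = 20.
Step 3: rho = 1 - 6*20 / (8*(8^2 - 1)) = 1 - 120/504 = 0.761905.
Step 4: Under H0, t = rho * sqrt((n-2)/(1-rho^2)) = 2.8814 ~ t(6).
Step 5: Two-sided p-value from the t-distribution with 6 df = 0.028005.
Step 6: alpha = 0.1. reject H0.

rho = 0.7619, p = 0.028005, reject H0 at alpha = 0.1.


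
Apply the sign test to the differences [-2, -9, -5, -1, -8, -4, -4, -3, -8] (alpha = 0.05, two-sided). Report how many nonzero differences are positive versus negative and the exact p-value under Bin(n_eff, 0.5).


Step 1: Discard zero differences. Original n = 9; n_eff = number of nonzero differences = 9.
Nonzero differences (with sign): -2, -9, -5, -1, -8, -4, -4, -3, -8
Step 2: Count signs: positive = 0, negative = 9.
Step 3: Under H0: P(positive) = 0.5, so the number of positives S ~ Bin(9, 0.5).
Step 4: Two-sided exact p-value = sum of Bin(9,0.5) probabilities at or below the observed probability = 0.003906.
Step 5: alpha = 0.05. reject H0.

n_eff = 9, pos = 0, neg = 9, p = 0.003906, reject H0.


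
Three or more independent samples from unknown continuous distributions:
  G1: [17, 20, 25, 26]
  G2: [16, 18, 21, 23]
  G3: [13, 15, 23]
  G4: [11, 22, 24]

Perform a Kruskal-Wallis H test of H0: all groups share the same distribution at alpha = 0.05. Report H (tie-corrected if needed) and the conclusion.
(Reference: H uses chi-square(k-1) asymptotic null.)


Step 1: Combine all N = 14 observations and assign midranks.
sorted (value, group, rank): (11,G4,1), (13,G3,2), (15,G3,3), (16,G2,4), (17,G1,5), (18,G2,6), (20,G1,7), (21,G2,8), (22,G4,9), (23,G2,10.5), (23,G3,10.5), (24,G4,12), (25,G1,13), (26,G1,14)
Step 2: Sum ranks within each group.
R_1 = 39 (n_1 = 4)
R_2 = 28.5 (n_2 = 4)
R_3 = 15.5 (n_3 = 3)
R_4 = 22 (n_4 = 3)
Step 3: H = 12/(N(N+1)) * sum(R_i^2/n_i) - 3(N+1)
     = 12/(14*15) * (39^2/4 + 28.5^2/4 + 15.5^2/3 + 22^2/3) - 3*15
     = 0.057143 * 824.729 - 45
     = 2.127381.
Step 4: Ties present; correction factor C = 1 - 6/(14^3 - 14) = 0.997802. Corrected H = 2.127381 / 0.997802 = 2.132067.
Step 5: Under H0, H ~ chi^2(3); p-value = 0.545453.
Step 6: alpha = 0.05. fail to reject H0.

H = 2.1321, df = 3, p = 0.545453, fail to reject H0.


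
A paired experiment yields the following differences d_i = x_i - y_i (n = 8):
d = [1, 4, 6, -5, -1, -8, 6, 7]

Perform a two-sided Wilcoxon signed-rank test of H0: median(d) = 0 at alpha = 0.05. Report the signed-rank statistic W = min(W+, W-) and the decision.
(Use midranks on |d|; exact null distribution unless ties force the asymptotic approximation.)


Step 1: Drop any zero differences (none here) and take |d_i|.
|d| = [1, 4, 6, 5, 1, 8, 6, 7]
Step 2: Midrank |d_i| (ties get averaged ranks).
ranks: |1|->1.5, |4|->3, |6|->5.5, |5|->4, |1|->1.5, |8|->8, |6|->5.5, |7|->7
Step 3: Attach original signs; sum ranks with positive sign and with negative sign.
W+ = 1.5 + 3 + 5.5 + 5.5 + 7 = 22.5
W- = 4 + 1.5 + 8 = 13.5
(Check: W+ + W- = 36 should equal n(n+1)/2 = 36.)
Step 4: Test statistic W = min(W+, W-) = 13.5.
Step 5: Ties in |d|, so use the tie-corrected normal approximation.
        E[W] = n(n+1)/4 = 8*9/4 = 18.
        Tie groups: |d|=1 (t=2), |d|=6 (t=2); sum(t^3 - t) = 12.
        Var[W] = n(n+1)(2n+1)/24 - sum(t^3-t)/48 = 1224/24 - 12/48 = 50.75.
        z = (W - E[W]) / sqrt(Var[W]) = (13.5 - 18) / 7.1239 = -0.6317.
        Two-sided p = 2*Phi(z) = 0.527599.
Step 6: alpha = 0.05. fail to reject H0.

W+ = 22.5, W- = 13.5, W = min = 13.5, p = 0.527599, fail to reject H0.


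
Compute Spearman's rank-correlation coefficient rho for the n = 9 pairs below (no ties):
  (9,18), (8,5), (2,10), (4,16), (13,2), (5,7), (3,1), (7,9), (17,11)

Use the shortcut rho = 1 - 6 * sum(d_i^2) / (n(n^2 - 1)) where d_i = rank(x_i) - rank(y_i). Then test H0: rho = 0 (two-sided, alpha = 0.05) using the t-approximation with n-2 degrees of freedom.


Step 1: Rank x and y separately (midranks; no ties here).
rank(x): 9->7, 8->6, 2->1, 4->3, 13->8, 5->4, 3->2, 7->5, 17->9
rank(y): 18->9, 5->3, 10->6, 16->8, 2->2, 7->4, 1->1, 9->5, 11->7
Step 2: d_i = R_x(i) - R_y(i); compute d_i^2.
  (7-9)^2=4, (6-3)^2=9, (1-6)^2=25, (3-8)^2=25, (8-2)^2=36, (4-4)^2=0, (2-1)^2=1, (5-5)^2=0, (9-7)^2=4
sum(d^2) = 104.
Step 3: rho = 1 - 6*104 / (9*(9^2 - 1)) = 1 - 624/720 = 0.133333.
Step 4: Under H0, t = rho * sqrt((n-2)/(1-rho^2)) = 0.3559 ~ t(7).
Step 5: Two-sided p-value from the t-distribution with 7 df = 0.732368.
Step 6: alpha = 0.05. fail to reject H0.

rho = 0.1333, p = 0.732368, fail to reject H0 at alpha = 0.05.


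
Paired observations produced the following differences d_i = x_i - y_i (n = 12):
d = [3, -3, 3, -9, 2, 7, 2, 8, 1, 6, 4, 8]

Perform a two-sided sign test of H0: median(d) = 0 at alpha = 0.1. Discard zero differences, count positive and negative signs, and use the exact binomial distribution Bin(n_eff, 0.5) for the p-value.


Step 1: Discard zero differences. Original n = 12; n_eff = number of nonzero differences = 12.
Nonzero differences (with sign): +3, -3, +3, -9, +2, +7, +2, +8, +1, +6, +4, +8
Step 2: Count signs: positive = 10, negative = 2.
Step 3: Under H0: P(positive) = 0.5, so the number of positives S ~ Bin(12, 0.5).
Step 4: Two-sided exact p-value = sum of Bin(12,0.5) probabilities at or below the observed probability = 0.038574.
Step 5: alpha = 0.1. reject H0.

n_eff = 12, pos = 10, neg = 2, p = 0.038574, reject H0.


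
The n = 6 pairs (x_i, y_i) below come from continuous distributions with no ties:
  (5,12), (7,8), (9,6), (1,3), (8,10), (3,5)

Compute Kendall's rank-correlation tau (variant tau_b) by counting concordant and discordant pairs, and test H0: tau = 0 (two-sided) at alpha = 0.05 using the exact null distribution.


Step 1: Enumerate the 15 unordered pairs (i,j) with i<j and classify each by sign(x_j-x_i) * sign(y_j-y_i).
  (1,2):dx=+2,dy=-4->D; (1,3):dx=+4,dy=-6->D; (1,4):dx=-4,dy=-9->C; (1,5):dx=+3,dy=-2->D
  (1,6):dx=-2,dy=-7->C; (2,3):dx=+2,dy=-2->D; (2,4):dx=-6,dy=-5->C; (2,5):dx=+1,dy=+2->C
  (2,6):dx=-4,dy=-3->C; (3,4):dx=-8,dy=-3->C; (3,5):dx=-1,dy=+4->D; (3,6):dx=-6,dy=-1->C
  (4,5):dx=+7,dy=+7->C; (4,6):dx=+2,dy=+2->C; (5,6):dx=-5,dy=-5->C
Step 2: C = 10, D = 5, total pairs = 15.
Step 3: tau = (C - D)/(n(n-1)/2) = (10 - 5)/15 = 0.333333.
Step 4: Exact two-sided p-value (enumerate n! = 720 permutations of y under H0): p = 0.469444.
Step 5: alpha = 0.05. fail to reject H0.

tau_b = 0.3333 (C=10, D=5), p = 0.469444, fail to reject H0.


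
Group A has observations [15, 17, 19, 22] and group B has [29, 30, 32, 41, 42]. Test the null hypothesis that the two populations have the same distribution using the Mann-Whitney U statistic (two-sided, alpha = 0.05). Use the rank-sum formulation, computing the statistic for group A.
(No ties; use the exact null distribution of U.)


Step 1: Combine and sort all 9 observations; assign midranks.
sorted (value, group): (15,X), (17,X), (19,X), (22,X), (29,Y), (30,Y), (32,Y), (41,Y), (42,Y)
ranks: 15->1, 17->2, 19->3, 22->4, 29->5, 30->6, 32->7, 41->8, 42->9
Step 2: Rank sum for X: R1 = 1 + 2 + 3 + 4 = 10.
Step 3: U_X = R1 - n1(n1+1)/2 = 10 - 4*5/2 = 10 - 10 = 0.
       U_Y = n1*n2 - U_X = 20 - 0 = 20.
Step 4: No ties, so the exact null distribution of U (based on enumerating the C(9,4) = 126 equally likely rank assignments) gives the two-sided p-value.
Step 5: p-value = 0.015873; compare to alpha = 0.05. reject H0.

U_X = 0, p = 0.015873, reject H0 at alpha = 0.05.


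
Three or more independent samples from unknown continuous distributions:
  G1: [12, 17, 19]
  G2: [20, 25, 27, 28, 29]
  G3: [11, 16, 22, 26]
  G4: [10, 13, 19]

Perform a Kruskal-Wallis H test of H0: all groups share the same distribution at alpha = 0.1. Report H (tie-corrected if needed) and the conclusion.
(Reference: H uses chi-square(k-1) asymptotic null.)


Step 1: Combine all N = 15 observations and assign midranks.
sorted (value, group, rank): (10,G4,1), (11,G3,2), (12,G1,3), (13,G4,4), (16,G3,5), (17,G1,6), (19,G1,7.5), (19,G4,7.5), (20,G2,9), (22,G3,10), (25,G2,11), (26,G3,12), (27,G2,13), (28,G2,14), (29,G2,15)
Step 2: Sum ranks within each group.
R_1 = 16.5 (n_1 = 3)
R_2 = 62 (n_2 = 5)
R_3 = 29 (n_3 = 4)
R_4 = 12.5 (n_4 = 3)
Step 3: H = 12/(N(N+1)) * sum(R_i^2/n_i) - 3(N+1)
     = 12/(15*16) * (16.5^2/3 + 62^2/5 + 29^2/4 + 12.5^2/3) - 3*16
     = 0.050000 * 1121.88 - 48
     = 8.094167.
Step 4: Ties present; correction factor C = 1 - 6/(15^3 - 15) = 0.998214. Corrected H = 8.094167 / 0.998214 = 8.108646.
Step 5: Under H0, H ~ chi^2(3); p-value = 0.043819.
Step 6: alpha = 0.1. reject H0.

H = 8.1086, df = 3, p = 0.043819, reject H0.


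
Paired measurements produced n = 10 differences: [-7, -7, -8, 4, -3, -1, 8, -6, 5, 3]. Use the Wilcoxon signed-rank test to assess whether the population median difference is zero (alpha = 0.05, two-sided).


Step 1: Drop any zero differences (none here) and take |d_i|.
|d| = [7, 7, 8, 4, 3, 1, 8, 6, 5, 3]
Step 2: Midrank |d_i| (ties get averaged ranks).
ranks: |7|->7.5, |7|->7.5, |8|->9.5, |4|->4, |3|->2.5, |1|->1, |8|->9.5, |6|->6, |5|->5, |3|->2.5
Step 3: Attach original signs; sum ranks with positive sign and with negative sign.
W+ = 4 + 9.5 + 5 + 2.5 = 21
W- = 7.5 + 7.5 + 9.5 + 2.5 + 1 + 6 = 34
(Check: W+ + W- = 55 should equal n(n+1)/2 = 55.)
Step 4: Test statistic W = min(W+, W-) = 21.
Step 5: Ties in |d|, so use the tie-corrected normal approximation.
        E[W] = n(n+1)/4 = 10*11/4 = 27.5.
        Tie groups: |d|=3 (t=2), |d|=7 (t=2), |d|=8 (t=2); sum(t^3 - t) = 18.
        Var[W] = n(n+1)(2n+1)/24 - sum(t^3-t)/48 = 2310/24 - 18/48 = 95.875.
        z = (W - E[W]) / sqrt(Var[W]) = (21 - 27.5) / 9.7916 = -0.6638.
        Two-sided p = 2*Phi(z) = 0.506795.
Step 6: alpha = 0.05. fail to reject H0.

W+ = 21, W- = 34, W = min = 21, p = 0.506795, fail to reject H0.


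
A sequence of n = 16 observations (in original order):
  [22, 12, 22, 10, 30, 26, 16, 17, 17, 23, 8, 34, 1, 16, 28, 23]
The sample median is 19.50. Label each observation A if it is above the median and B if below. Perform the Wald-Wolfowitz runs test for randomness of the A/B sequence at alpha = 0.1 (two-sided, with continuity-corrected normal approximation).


Step 1: Compute median = 19.50; label A = above, B = below.
Labels in order: ABABAABBBABABBAA  (n_A = 8, n_B = 8)
Step 2: Count runs R = 11.
Step 3: Under H0 (random ordering), E[R] = 2*n_A*n_B/(n_A+n_B) + 1 = 2*8*8/16 + 1 = 9.0000.
        Var[R] = 2*n_A*n_B*(2*n_A*n_B - n_A - n_B) / ((n_A+n_B)^2 * (n_A+n_B-1)) = 14336/3840 = 3.7333.
        SD[R] = 1.9322.
Step 4: Continuity-corrected z = (R - 0.5 - E[R]) / SD[R] = (11 - 0.5 - 9.0000) / 1.9322 = 0.7763.
Step 5: Two-sided p-value via normal approximation = 2*(1 - Phi(|z|)) = 0.437558.
Step 6: alpha = 0.1. fail to reject H0.

R = 11, z = 0.7763, p = 0.437558, fail to reject H0.


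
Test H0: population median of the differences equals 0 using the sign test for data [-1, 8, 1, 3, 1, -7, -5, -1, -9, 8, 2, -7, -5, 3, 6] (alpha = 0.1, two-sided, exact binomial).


Step 1: Discard zero differences. Original n = 15; n_eff = number of nonzero differences = 15.
Nonzero differences (with sign): -1, +8, +1, +3, +1, -7, -5, -1, -9, +8, +2, -7, -5, +3, +6
Step 2: Count signs: positive = 8, negative = 7.
Step 3: Under H0: P(positive) = 0.5, so the number of positives S ~ Bin(15, 0.5).
Step 4: Two-sided exact p-value = sum of Bin(15,0.5) probabilities at or below the observed probability = 1.000000.
Step 5: alpha = 0.1. fail to reject H0.

n_eff = 15, pos = 8, neg = 7, p = 1.000000, fail to reject H0.


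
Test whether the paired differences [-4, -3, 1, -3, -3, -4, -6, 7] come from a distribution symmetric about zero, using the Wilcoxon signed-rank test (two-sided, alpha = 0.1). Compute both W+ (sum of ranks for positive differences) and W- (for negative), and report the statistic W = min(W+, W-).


Step 1: Drop any zero differences (none here) and take |d_i|.
|d| = [4, 3, 1, 3, 3, 4, 6, 7]
Step 2: Midrank |d_i| (ties get averaged ranks).
ranks: |4|->5.5, |3|->3, |1|->1, |3|->3, |3|->3, |4|->5.5, |6|->7, |7|->8
Step 3: Attach original signs; sum ranks with positive sign and with negative sign.
W+ = 1 + 8 = 9
W- = 5.5 + 3 + 3 + 3 + 5.5 + 7 = 27
(Check: W+ + W- = 36 should equal n(n+1)/2 = 36.)
Step 4: Test statistic W = min(W+, W-) = 9.
Step 5: Ties in |d|, so use the tie-corrected normal approximation.
        E[W] = n(n+1)/4 = 8*9/4 = 18.
        Tie groups: |d|=3 (t=3), |d|=4 (t=2); sum(t^3 - t) = 30.
        Var[W] = n(n+1)(2n+1)/24 - sum(t^3-t)/48 = 1224/24 - 30/48 = 50.375.
        z = (W - E[W]) / sqrt(Var[W]) = (9 - 18) / 7.0975 = -1.2680.
        Two-sided p = 2*Phi(z) = 0.204782.
Step 6: alpha = 0.1. fail to reject H0.

W+ = 9, W- = 27, W = min = 9, p = 0.204782, fail to reject H0.


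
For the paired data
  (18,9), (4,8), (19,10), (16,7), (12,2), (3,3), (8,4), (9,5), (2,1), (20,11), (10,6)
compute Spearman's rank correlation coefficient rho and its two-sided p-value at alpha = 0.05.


Step 1: Rank x and y separately (midranks; no ties here).
rank(x): 18->9, 4->3, 19->10, 16->8, 12->7, 3->2, 8->4, 9->5, 2->1, 20->11, 10->6
rank(y): 9->9, 8->8, 10->10, 7->7, 2->2, 3->3, 4->4, 5->5, 1->1, 11->11, 6->6
Step 2: d_i = R_x(i) - R_y(i); compute d_i^2.
  (9-9)^2=0, (3-8)^2=25, (10-10)^2=0, (8-7)^2=1, (7-2)^2=25, (2-3)^2=1, (4-4)^2=0, (5-5)^2=0, (1-1)^2=0, (11-11)^2=0, (6-6)^2=0
sum(d^2) = 52.
Step 3: rho = 1 - 6*52 / (11*(11^2 - 1)) = 1 - 312/1320 = 0.763636.
Step 4: Under H0, t = rho * sqrt((n-2)/(1-rho^2)) = 3.5482 ~ t(9).
Step 5: Two-sided p-value from the t-distribution with 9 df = 0.006233.
Step 6: alpha = 0.05. reject H0.

rho = 0.7636, p = 0.006233, reject H0 at alpha = 0.05.


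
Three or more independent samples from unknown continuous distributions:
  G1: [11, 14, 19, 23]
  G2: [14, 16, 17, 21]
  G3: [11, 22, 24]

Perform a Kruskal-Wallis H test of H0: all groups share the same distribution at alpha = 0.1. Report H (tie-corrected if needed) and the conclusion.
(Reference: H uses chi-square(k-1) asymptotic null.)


Step 1: Combine all N = 11 observations and assign midranks.
sorted (value, group, rank): (11,G1,1.5), (11,G3,1.5), (14,G1,3.5), (14,G2,3.5), (16,G2,5), (17,G2,6), (19,G1,7), (21,G2,8), (22,G3,9), (23,G1,10), (24,G3,11)
Step 2: Sum ranks within each group.
R_1 = 22 (n_1 = 4)
R_2 = 22.5 (n_2 = 4)
R_3 = 21.5 (n_3 = 3)
Step 3: H = 12/(N(N+1)) * sum(R_i^2/n_i) - 3(N+1)
     = 12/(11*12) * (22^2/4 + 22.5^2/4 + 21.5^2/3) - 3*12
     = 0.090909 * 401.646 - 36
     = 0.513258.
Step 4: Ties present; correction factor C = 1 - 12/(11^3 - 11) = 0.990909. Corrected H = 0.513258 / 0.990909 = 0.517966.
Step 5: Under H0, H ~ chi^2(2); p-value = 0.771836.
Step 6: alpha = 0.1. fail to reject H0.

H = 0.5180, df = 2, p = 0.771836, fail to reject H0.


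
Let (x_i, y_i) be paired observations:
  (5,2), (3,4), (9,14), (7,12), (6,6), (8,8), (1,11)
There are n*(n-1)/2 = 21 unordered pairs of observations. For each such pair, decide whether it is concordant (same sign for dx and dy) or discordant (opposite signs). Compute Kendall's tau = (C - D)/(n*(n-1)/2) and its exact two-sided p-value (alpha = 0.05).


Step 1: Enumerate the 21 unordered pairs (i,j) with i<j and classify each by sign(x_j-x_i) * sign(y_j-y_i).
  (1,2):dx=-2,dy=+2->D; (1,3):dx=+4,dy=+12->C; (1,4):dx=+2,dy=+10->C; (1,5):dx=+1,dy=+4->C
  (1,6):dx=+3,dy=+6->C; (1,7):dx=-4,dy=+9->D; (2,3):dx=+6,dy=+10->C; (2,4):dx=+4,dy=+8->C
  (2,5):dx=+3,dy=+2->C; (2,6):dx=+5,dy=+4->C; (2,7):dx=-2,dy=+7->D; (3,4):dx=-2,dy=-2->C
  (3,5):dx=-3,dy=-8->C; (3,6):dx=-1,dy=-6->C; (3,7):dx=-8,dy=-3->C; (4,5):dx=-1,dy=-6->C
  (4,6):dx=+1,dy=-4->D; (4,7):dx=-6,dy=-1->C; (5,6):dx=+2,dy=+2->C; (5,7):dx=-5,dy=+5->D
  (6,7):dx=-7,dy=+3->D
Step 2: C = 15, D = 6, total pairs = 21.
Step 3: tau = (C - D)/(n(n-1)/2) = (15 - 6)/21 = 0.428571.
Step 4: Exact two-sided p-value (enumerate n! = 5040 permutations of y under H0): p = 0.238889.
Step 5: alpha = 0.05. fail to reject H0.

tau_b = 0.4286 (C=15, D=6), p = 0.238889, fail to reject H0.


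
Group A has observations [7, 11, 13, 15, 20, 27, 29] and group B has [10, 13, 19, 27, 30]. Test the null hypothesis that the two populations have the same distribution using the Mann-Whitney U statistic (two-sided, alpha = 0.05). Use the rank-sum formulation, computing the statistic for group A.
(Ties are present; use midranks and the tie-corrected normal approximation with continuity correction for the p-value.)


Step 1: Combine and sort all 12 observations; assign midranks.
sorted (value, group): (7,X), (10,Y), (11,X), (13,X), (13,Y), (15,X), (19,Y), (20,X), (27,X), (27,Y), (29,X), (30,Y)
ranks: 7->1, 10->2, 11->3, 13->4.5, 13->4.5, 15->6, 19->7, 20->8, 27->9.5, 27->9.5, 29->11, 30->12
Step 2: Rank sum for X: R1 = 1 + 3 + 4.5 + 6 + 8 + 9.5 + 11 = 43.
Step 3: U_X = R1 - n1(n1+1)/2 = 43 - 7*8/2 = 43 - 28 = 15.
       U_Y = n1*n2 - U_X = 35 - 15 = 20.
Step 4: Ties are present, so use the tie-corrected normal approximation (with continuity correction) for the p-value.
Step 5: p-value = 0.744469; compare to alpha = 0.05. fail to reject H0.

U_X = 15, p = 0.744469, fail to reject H0 at alpha = 0.05.


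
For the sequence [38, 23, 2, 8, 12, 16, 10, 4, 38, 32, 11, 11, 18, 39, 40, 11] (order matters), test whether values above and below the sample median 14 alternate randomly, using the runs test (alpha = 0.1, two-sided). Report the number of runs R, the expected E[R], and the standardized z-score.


Step 1: Compute median = 14; label A = above, B = below.
Labels in order: AABBBABBAABBAAAB  (n_A = 8, n_B = 8)
Step 2: Count runs R = 8.
Step 3: Under H0 (random ordering), E[R] = 2*n_A*n_B/(n_A+n_B) + 1 = 2*8*8/16 + 1 = 9.0000.
        Var[R] = 2*n_A*n_B*(2*n_A*n_B - n_A - n_B) / ((n_A+n_B)^2 * (n_A+n_B-1)) = 14336/3840 = 3.7333.
        SD[R] = 1.9322.
Step 4: Continuity-corrected z = (R + 0.5 - E[R]) / SD[R] = (8 + 0.5 - 9.0000) / 1.9322 = -0.2588.
Step 5: Two-sided p-value via normal approximation = 2*(1 - Phi(|z|)) = 0.795809.
Step 6: alpha = 0.1. fail to reject H0.

R = 8, z = -0.2588, p = 0.795809, fail to reject H0.


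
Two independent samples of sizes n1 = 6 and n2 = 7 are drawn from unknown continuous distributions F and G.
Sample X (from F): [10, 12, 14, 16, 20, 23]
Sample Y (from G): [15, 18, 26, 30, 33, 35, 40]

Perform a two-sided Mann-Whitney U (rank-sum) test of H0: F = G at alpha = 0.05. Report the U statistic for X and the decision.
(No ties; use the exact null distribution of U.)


Step 1: Combine and sort all 13 observations; assign midranks.
sorted (value, group): (10,X), (12,X), (14,X), (15,Y), (16,X), (18,Y), (20,X), (23,X), (26,Y), (30,Y), (33,Y), (35,Y), (40,Y)
ranks: 10->1, 12->2, 14->3, 15->4, 16->5, 18->6, 20->7, 23->8, 26->9, 30->10, 33->11, 35->12, 40->13
Step 2: Rank sum for X: R1 = 1 + 2 + 3 + 5 + 7 + 8 = 26.
Step 3: U_X = R1 - n1(n1+1)/2 = 26 - 6*7/2 = 26 - 21 = 5.
       U_Y = n1*n2 - U_X = 42 - 5 = 37.
Step 4: No ties, so the exact null distribution of U (based on enumerating the C(13,6) = 1716 equally likely rank assignments) gives the two-sided p-value.
Step 5: p-value = 0.022145; compare to alpha = 0.05. reject H0.

U_X = 5, p = 0.022145, reject H0 at alpha = 0.05.


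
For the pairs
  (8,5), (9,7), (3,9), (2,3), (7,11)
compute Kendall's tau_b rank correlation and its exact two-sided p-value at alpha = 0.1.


Step 1: Enumerate the 10 unordered pairs (i,j) with i<j and classify each by sign(x_j-x_i) * sign(y_j-y_i).
  (1,2):dx=+1,dy=+2->C; (1,3):dx=-5,dy=+4->D; (1,4):dx=-6,dy=-2->C; (1,5):dx=-1,dy=+6->D
  (2,3):dx=-6,dy=+2->D; (2,4):dx=-7,dy=-4->C; (2,5):dx=-2,dy=+4->D; (3,4):dx=-1,dy=-6->C
  (3,5):dx=+4,dy=+2->C; (4,5):dx=+5,dy=+8->C
Step 2: C = 6, D = 4, total pairs = 10.
Step 3: tau = (C - D)/(n(n-1)/2) = (6 - 4)/10 = 0.200000.
Step 4: Exact two-sided p-value (enumerate n! = 120 permutations of y under H0): p = 0.816667.
Step 5: alpha = 0.1. fail to reject H0.

tau_b = 0.2000 (C=6, D=4), p = 0.816667, fail to reject H0.


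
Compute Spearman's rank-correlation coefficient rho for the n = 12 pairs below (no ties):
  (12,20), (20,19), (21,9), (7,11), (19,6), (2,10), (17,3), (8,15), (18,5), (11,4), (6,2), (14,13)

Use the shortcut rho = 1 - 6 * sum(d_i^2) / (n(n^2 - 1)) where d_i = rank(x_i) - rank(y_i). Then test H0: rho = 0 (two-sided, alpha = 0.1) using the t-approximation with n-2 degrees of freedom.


Step 1: Rank x and y separately (midranks; no ties here).
rank(x): 12->6, 20->11, 21->12, 7->3, 19->10, 2->1, 17->8, 8->4, 18->9, 11->5, 6->2, 14->7
rank(y): 20->12, 19->11, 9->6, 11->8, 6->5, 10->7, 3->2, 15->10, 5->4, 4->3, 2->1, 13->9
Step 2: d_i = R_x(i) - R_y(i); compute d_i^2.
  (6-12)^2=36, (11-11)^2=0, (12-6)^2=36, (3-8)^2=25, (10-5)^2=25, (1-7)^2=36, (8-2)^2=36, (4-10)^2=36, (9-4)^2=25, (5-3)^2=4, (2-1)^2=1, (7-9)^2=4
sum(d^2) = 264.
Step 3: rho = 1 - 6*264 / (12*(12^2 - 1)) = 1 - 1584/1716 = 0.076923.
Step 4: Under H0, t = rho * sqrt((n-2)/(1-rho^2)) = 0.2440 ~ t(10).
Step 5: Two-sided p-value from the t-distribution with 10 df = 0.812183.
Step 6: alpha = 0.1. fail to reject H0.

rho = 0.0769, p = 0.812183, fail to reject H0 at alpha = 0.1.


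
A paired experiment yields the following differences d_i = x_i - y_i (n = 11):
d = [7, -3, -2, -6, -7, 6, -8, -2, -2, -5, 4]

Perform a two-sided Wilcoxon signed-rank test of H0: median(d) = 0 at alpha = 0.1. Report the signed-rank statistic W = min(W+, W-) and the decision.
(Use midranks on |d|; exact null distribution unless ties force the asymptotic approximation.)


Step 1: Drop any zero differences (none here) and take |d_i|.
|d| = [7, 3, 2, 6, 7, 6, 8, 2, 2, 5, 4]
Step 2: Midrank |d_i| (ties get averaged ranks).
ranks: |7|->9.5, |3|->4, |2|->2, |6|->7.5, |7|->9.5, |6|->7.5, |8|->11, |2|->2, |2|->2, |5|->6, |4|->5
Step 3: Attach original signs; sum ranks with positive sign and with negative sign.
W+ = 9.5 + 7.5 + 5 = 22
W- = 4 + 2 + 7.5 + 9.5 + 11 + 2 + 2 + 6 = 44
(Check: W+ + W- = 66 should equal n(n+1)/2 = 66.)
Step 4: Test statistic W = min(W+, W-) = 22.
Step 5: Ties in |d|, so use the tie-corrected normal approximation.
        E[W] = n(n+1)/4 = 11*12/4 = 33.
        Tie groups: |d|=2 (t=3), |d|=6 (t=2), |d|=7 (t=2); sum(t^3 - t) = 36.
        Var[W] = n(n+1)(2n+1)/24 - sum(t^3-t)/48 = 3036/24 - 36/48 = 125.75.
        z = (W - E[W]) / sqrt(Var[W]) = (22 - 33) / 11.2138 = -0.9809.
        Two-sided p = 2*Phi(z) = 0.326627.
Step 6: alpha = 0.1. fail to reject H0.

W+ = 22, W- = 44, W = min = 22, p = 0.326627, fail to reject H0.


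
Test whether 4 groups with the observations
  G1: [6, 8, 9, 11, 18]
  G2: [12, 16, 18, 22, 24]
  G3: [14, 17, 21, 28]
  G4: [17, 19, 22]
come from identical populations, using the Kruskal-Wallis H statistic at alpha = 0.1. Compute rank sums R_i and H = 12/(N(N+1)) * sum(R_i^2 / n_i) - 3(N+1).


Step 1: Combine all N = 17 observations and assign midranks.
sorted (value, group, rank): (6,G1,1), (8,G1,2), (9,G1,3), (11,G1,4), (12,G2,5), (14,G3,6), (16,G2,7), (17,G3,8.5), (17,G4,8.5), (18,G1,10.5), (18,G2,10.5), (19,G4,12), (21,G3,13), (22,G2,14.5), (22,G4,14.5), (24,G2,16), (28,G3,17)
Step 2: Sum ranks within each group.
R_1 = 20.5 (n_1 = 5)
R_2 = 53 (n_2 = 5)
R_3 = 44.5 (n_3 = 4)
R_4 = 35 (n_4 = 3)
Step 3: H = 12/(N(N+1)) * sum(R_i^2/n_i) - 3(N+1)
     = 12/(17*18) * (20.5^2/5 + 53^2/5 + 44.5^2/4 + 35^2/3) - 3*18
     = 0.039216 * 1549.25 - 54
     = 6.754739.
Step 4: Ties present; correction factor C = 1 - 18/(17^3 - 17) = 0.996324. Corrected H = 6.754739 / 0.996324 = 6.779664.
Step 5: Under H0, H ~ chi^2(3); p-value = 0.079262.
Step 6: alpha = 0.1. reject H0.

H = 6.7797, df = 3, p = 0.079262, reject H0.


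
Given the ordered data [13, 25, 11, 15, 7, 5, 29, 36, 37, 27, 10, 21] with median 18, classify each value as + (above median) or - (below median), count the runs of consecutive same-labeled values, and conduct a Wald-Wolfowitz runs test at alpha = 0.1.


Step 1: Compute median = 18; label A = above, B = below.
Labels in order: BABBBBAAAABA  (n_A = 6, n_B = 6)
Step 2: Count runs R = 6.
Step 3: Under H0 (random ordering), E[R] = 2*n_A*n_B/(n_A+n_B) + 1 = 2*6*6/12 + 1 = 7.0000.
        Var[R] = 2*n_A*n_B*(2*n_A*n_B - n_A - n_B) / ((n_A+n_B)^2 * (n_A+n_B-1)) = 4320/1584 = 2.7273.
        SD[R] = 1.6514.
Step 4: Continuity-corrected z = (R + 0.5 - E[R]) / SD[R] = (6 + 0.5 - 7.0000) / 1.6514 = -0.3028.
Step 5: Two-sided p-value via normal approximation = 2*(1 - Phi(|z|)) = 0.762069.
Step 6: alpha = 0.1. fail to reject H0.

R = 6, z = -0.3028, p = 0.762069, fail to reject H0.


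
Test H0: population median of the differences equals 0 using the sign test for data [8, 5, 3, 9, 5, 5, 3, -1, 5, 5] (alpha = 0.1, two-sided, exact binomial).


Step 1: Discard zero differences. Original n = 10; n_eff = number of nonzero differences = 10.
Nonzero differences (with sign): +8, +5, +3, +9, +5, +5, +3, -1, +5, +5
Step 2: Count signs: positive = 9, negative = 1.
Step 3: Under H0: P(positive) = 0.5, so the number of positives S ~ Bin(10, 0.5).
Step 4: Two-sided exact p-value = sum of Bin(10,0.5) probabilities at or below the observed probability = 0.021484.
Step 5: alpha = 0.1. reject H0.

n_eff = 10, pos = 9, neg = 1, p = 0.021484, reject H0.


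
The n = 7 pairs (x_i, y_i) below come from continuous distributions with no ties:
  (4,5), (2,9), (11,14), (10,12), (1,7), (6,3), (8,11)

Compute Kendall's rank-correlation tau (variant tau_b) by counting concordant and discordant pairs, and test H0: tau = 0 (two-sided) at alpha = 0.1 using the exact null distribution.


Step 1: Enumerate the 21 unordered pairs (i,j) with i<j and classify each by sign(x_j-x_i) * sign(y_j-y_i).
  (1,2):dx=-2,dy=+4->D; (1,3):dx=+7,dy=+9->C; (1,4):dx=+6,dy=+7->C; (1,5):dx=-3,dy=+2->D
  (1,6):dx=+2,dy=-2->D; (1,7):dx=+4,dy=+6->C; (2,3):dx=+9,dy=+5->C; (2,4):dx=+8,dy=+3->C
  (2,5):dx=-1,dy=-2->C; (2,6):dx=+4,dy=-6->D; (2,7):dx=+6,dy=+2->C; (3,4):dx=-1,dy=-2->C
  (3,5):dx=-10,dy=-7->C; (3,6):dx=-5,dy=-11->C; (3,7):dx=-3,dy=-3->C; (4,5):dx=-9,dy=-5->C
  (4,6):dx=-4,dy=-9->C; (4,7):dx=-2,dy=-1->C; (5,6):dx=+5,dy=-4->D; (5,7):dx=+7,dy=+4->C
  (6,7):dx=+2,dy=+8->C
Step 2: C = 16, D = 5, total pairs = 21.
Step 3: tau = (C - D)/(n(n-1)/2) = (16 - 5)/21 = 0.523810.
Step 4: Exact two-sided p-value (enumerate n! = 5040 permutations of y under H0): p = 0.136111.
Step 5: alpha = 0.1. fail to reject H0.

tau_b = 0.5238 (C=16, D=5), p = 0.136111, fail to reject H0.
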